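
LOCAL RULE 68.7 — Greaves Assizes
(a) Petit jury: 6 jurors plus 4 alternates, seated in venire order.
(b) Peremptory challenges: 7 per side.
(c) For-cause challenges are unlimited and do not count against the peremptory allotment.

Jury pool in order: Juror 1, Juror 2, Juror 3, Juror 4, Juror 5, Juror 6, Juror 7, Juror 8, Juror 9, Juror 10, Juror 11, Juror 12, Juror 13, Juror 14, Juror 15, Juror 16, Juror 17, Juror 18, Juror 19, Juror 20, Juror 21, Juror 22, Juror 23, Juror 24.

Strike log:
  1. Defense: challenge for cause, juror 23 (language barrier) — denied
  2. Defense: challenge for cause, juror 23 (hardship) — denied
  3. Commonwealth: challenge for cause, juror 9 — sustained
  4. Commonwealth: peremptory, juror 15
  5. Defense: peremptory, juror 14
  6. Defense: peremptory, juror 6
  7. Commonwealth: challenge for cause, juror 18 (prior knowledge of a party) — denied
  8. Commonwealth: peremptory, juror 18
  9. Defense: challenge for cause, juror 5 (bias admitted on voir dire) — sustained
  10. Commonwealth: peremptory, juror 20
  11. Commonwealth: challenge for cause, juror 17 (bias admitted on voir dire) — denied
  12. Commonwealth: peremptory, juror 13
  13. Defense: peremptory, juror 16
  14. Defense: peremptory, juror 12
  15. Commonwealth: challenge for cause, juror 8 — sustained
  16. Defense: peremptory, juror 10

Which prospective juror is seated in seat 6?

Removed: #5, #6, #8, #9, #10, #12, #13, #14, #15, #16, #18, #20. (#17, #23 stay — for-cause denied.)
Seating in order: seats 1–6 → #1, #2, #3, #4, #7, #11; alternates → #17, #19, #21, #22.
So seat 6 is #11.

11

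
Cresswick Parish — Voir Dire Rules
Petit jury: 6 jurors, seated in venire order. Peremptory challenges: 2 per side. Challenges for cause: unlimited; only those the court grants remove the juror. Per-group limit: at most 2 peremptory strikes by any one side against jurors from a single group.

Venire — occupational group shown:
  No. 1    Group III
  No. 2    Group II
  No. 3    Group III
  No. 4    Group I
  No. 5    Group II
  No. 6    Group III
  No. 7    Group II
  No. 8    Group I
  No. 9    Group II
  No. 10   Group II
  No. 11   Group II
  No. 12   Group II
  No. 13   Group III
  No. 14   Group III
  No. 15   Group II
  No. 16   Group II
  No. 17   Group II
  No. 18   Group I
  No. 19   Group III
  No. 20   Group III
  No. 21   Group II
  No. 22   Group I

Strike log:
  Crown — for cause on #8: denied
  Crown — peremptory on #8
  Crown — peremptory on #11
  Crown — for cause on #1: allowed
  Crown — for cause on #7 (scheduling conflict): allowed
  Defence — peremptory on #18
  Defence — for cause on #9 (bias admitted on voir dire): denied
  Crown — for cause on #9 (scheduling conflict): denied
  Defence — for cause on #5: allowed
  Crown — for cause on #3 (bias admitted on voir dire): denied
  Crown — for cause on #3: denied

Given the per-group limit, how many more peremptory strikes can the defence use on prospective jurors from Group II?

1

Defence peremptories so far: #18 — 1 of 2 used, 1 left overall.
Against Group II: none yet — per-group cap 2 leaves 2.
Binding limit: min(1, 2) = 1.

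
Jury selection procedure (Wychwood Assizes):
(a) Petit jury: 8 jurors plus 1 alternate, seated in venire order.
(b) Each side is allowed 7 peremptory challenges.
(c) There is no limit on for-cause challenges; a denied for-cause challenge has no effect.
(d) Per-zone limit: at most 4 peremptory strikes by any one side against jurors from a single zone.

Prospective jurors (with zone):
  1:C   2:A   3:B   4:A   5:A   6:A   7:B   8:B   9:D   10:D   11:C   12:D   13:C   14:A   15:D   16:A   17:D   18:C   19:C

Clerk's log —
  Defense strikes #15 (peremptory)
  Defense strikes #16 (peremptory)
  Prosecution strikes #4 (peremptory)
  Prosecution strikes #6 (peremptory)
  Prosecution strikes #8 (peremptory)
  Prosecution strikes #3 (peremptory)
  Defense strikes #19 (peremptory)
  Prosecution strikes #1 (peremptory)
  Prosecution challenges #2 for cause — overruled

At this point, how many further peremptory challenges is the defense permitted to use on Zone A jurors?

3

Defense peremptories so far: #15, #16, #19 — 3 of 7 used, 4 left overall.
Against Zone A: #16 — 1 used; per-zone cap 4 leaves 3.
Binding limit: min(4, 3) = 3.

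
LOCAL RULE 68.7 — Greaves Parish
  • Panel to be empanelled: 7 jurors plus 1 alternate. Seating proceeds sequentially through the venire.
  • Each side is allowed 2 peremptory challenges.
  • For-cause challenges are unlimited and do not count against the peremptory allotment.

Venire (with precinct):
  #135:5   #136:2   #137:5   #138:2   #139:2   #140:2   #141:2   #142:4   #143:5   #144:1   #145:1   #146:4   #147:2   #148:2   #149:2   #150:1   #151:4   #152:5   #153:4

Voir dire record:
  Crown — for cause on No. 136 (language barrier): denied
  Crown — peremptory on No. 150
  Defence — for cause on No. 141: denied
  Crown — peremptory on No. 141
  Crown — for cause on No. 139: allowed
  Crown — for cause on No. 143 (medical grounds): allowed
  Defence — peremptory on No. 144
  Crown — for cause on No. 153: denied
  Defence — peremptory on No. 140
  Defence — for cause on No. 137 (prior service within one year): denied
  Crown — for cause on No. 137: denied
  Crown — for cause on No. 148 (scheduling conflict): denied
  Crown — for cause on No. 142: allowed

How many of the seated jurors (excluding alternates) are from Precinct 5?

2

Removed: #139, #140, #141, #142, #143, #144, #150.
Seated jurors 1–7: #135, #136, #137, #138, #145, #146, #147 (alternates #148 not counted).
Of those, in Precinct 5: #135, #137 → 2.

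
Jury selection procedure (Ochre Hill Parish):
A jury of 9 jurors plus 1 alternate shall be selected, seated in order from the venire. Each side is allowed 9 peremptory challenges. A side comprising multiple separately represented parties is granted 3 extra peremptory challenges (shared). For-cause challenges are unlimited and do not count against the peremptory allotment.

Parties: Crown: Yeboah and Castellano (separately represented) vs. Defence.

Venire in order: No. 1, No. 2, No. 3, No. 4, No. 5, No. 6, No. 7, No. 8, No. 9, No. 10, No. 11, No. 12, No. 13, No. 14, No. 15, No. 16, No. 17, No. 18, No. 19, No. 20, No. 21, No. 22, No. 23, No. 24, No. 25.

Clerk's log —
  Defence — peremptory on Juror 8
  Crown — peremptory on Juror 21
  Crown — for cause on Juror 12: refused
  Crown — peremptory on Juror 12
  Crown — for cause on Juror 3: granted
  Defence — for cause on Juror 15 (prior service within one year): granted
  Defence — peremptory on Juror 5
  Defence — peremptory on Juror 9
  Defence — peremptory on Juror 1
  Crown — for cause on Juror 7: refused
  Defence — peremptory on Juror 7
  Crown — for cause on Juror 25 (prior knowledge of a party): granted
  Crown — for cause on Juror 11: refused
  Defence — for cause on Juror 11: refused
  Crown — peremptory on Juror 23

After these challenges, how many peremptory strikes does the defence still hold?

4

Defence allotment: 9.
Defence peremptories used: #8, #5, #9, #1, #7 — 5 (for-cause on #15, #11 don't count).
Remaining: 9 − 5 = 4.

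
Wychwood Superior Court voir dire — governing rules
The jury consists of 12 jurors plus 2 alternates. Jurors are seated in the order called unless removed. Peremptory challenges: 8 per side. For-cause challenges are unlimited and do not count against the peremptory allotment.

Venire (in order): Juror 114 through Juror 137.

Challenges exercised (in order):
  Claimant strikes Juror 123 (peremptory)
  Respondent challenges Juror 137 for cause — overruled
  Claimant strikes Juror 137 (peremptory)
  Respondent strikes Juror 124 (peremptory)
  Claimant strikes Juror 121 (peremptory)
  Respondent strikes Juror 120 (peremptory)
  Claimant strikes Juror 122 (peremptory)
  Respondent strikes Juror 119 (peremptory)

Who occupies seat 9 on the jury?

128

Removed: #119, #120, #121, #122, #123, #124, #137.
Seating in order: seats 1–12 → #114, #115, #116, #117, #118, #125, #126, #127, #128, #129, #130, #131; alternates → #132, #133.
So seat 9 is #128.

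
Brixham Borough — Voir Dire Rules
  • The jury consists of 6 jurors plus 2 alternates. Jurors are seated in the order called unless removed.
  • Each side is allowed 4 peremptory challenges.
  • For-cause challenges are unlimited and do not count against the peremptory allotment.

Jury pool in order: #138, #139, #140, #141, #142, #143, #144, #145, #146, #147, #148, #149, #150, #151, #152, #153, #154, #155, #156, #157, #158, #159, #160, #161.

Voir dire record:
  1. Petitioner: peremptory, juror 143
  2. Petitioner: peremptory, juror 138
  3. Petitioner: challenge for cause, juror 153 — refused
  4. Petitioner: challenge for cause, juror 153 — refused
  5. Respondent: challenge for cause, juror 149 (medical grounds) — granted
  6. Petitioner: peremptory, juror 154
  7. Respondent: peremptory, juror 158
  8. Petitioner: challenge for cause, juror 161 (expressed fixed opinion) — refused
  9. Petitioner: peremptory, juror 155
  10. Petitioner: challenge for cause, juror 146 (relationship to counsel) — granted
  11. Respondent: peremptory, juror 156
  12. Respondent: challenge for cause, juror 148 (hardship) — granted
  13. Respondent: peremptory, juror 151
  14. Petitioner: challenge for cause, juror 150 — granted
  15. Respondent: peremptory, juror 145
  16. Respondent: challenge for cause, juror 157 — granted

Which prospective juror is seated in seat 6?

147

Removed: #138, #143, #145, #146, #148, #149, #150, #151, #154, #155, #156, #157, #158. (#153, #161 stay — for-cause denied.)
Seating in order: seats 1–6 → #139, #140, #141, #142, #144, #147; alternates → #152, #153.
So seat 6 is #147.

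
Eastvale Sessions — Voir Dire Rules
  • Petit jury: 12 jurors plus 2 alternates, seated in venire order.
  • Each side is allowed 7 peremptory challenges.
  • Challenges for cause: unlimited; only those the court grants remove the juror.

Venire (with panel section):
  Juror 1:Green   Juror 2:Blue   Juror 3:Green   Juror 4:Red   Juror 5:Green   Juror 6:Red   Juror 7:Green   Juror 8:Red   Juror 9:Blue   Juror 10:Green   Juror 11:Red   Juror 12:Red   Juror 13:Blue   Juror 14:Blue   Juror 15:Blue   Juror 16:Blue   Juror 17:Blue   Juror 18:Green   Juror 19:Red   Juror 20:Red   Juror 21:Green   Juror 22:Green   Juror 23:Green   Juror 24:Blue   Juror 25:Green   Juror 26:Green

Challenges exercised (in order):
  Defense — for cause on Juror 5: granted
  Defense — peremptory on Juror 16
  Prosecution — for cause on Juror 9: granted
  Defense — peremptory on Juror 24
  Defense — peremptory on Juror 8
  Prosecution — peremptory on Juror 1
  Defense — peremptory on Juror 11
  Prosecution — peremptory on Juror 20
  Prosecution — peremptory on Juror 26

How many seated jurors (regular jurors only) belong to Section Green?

4

Removed: #1, #5, #8, #9, #11, #16, #20, #24, #26.
Seated jurors 1–12: #2, #3, #4, #6, #7, #10, #12, #13, #14, #15, #17, #18 (alternates #19, #21 not counted).
Of those, in Section Green: #3, #7, #10, #18 → 4.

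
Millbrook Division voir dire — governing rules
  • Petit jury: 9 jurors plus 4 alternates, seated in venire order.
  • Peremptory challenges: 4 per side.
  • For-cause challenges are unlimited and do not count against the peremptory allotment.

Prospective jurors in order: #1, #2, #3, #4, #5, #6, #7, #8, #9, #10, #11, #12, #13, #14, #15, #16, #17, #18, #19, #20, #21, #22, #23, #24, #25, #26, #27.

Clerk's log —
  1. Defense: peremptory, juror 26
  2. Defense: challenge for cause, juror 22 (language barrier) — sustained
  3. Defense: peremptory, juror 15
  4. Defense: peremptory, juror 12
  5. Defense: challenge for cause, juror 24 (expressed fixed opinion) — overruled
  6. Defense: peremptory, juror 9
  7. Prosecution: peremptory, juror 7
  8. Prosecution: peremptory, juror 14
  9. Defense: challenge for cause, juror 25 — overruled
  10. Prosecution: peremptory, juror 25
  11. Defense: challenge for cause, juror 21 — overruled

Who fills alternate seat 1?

13

Removed: #7, #9, #12, #14, #15, #22, #25, #26. (#21, #24 stay — for-cause denied.)
Filling seats in venire order through position 10: #1, #2, #3, #4, #5, #6, #8, #10, #11, #13.
So alternate 1 is #13.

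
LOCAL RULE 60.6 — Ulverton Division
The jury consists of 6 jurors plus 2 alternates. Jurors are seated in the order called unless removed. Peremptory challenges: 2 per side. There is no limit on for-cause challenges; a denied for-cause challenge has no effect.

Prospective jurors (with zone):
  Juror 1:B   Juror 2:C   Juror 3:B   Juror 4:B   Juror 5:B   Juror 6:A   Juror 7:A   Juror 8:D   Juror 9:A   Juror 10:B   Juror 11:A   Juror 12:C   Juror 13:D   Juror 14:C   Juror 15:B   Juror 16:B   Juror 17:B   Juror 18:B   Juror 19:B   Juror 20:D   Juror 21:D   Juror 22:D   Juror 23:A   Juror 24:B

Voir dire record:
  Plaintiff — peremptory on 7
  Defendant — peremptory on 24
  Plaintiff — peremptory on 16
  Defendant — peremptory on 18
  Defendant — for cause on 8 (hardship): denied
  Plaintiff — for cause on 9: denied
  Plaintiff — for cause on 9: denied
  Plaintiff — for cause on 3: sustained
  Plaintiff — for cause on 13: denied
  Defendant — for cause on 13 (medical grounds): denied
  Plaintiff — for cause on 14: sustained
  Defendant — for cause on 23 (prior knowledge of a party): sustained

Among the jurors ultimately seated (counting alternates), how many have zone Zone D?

1

Removed: #3, #7, #14, #16, #18, #23, #24.
Seated (8 incl. alternates): #1, #2, #4, #5, #6, #8, #9, #10.
Of those, in Zone D: #8 → 1.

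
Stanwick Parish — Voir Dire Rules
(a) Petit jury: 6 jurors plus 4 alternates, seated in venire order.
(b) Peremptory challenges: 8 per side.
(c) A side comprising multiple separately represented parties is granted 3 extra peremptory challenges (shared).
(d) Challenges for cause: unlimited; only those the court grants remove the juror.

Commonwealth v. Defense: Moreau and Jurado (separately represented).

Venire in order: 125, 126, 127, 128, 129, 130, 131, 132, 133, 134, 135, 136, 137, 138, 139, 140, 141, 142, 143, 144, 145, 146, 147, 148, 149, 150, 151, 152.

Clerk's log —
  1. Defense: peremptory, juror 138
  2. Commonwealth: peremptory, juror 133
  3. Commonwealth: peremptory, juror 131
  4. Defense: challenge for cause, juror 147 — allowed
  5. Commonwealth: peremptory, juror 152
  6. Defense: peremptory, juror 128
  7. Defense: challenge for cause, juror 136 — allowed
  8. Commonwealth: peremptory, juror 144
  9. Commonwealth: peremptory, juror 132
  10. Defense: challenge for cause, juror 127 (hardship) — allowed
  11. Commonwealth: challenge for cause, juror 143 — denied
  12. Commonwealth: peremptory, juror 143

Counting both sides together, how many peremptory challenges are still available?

11

Commonwealth allotment: 8. Defense allotment: 8 base + 3 multi-party = 11.
Commonwealth peremptories used: #133, #131, #152, #144, #132, #143 — 6 (the for-cause on #143 doesn't count).
Defense peremptories used: #138, #128 — 2 (for-cause on #147, #136, #127 don't count).
Remaining: (8 − 6) + (11 − 2) = 11.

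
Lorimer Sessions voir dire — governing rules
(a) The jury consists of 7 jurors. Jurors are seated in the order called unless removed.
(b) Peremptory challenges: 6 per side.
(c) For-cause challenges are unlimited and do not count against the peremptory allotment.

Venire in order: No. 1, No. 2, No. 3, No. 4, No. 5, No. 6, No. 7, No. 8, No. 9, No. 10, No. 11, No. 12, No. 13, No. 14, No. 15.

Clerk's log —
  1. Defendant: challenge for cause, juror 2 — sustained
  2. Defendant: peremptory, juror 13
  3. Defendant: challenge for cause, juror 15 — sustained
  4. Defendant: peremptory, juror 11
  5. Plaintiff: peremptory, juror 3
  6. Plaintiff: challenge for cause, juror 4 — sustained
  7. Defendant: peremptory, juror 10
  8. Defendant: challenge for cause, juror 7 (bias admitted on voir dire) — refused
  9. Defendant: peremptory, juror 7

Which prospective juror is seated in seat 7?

14

Removed: #2, #3, #4, #7, #10, #11, #13, #15.
Seating in order: seats 1–7 → #1, #5, #6, #8, #9, #12, #14.
So seat 7 is #14.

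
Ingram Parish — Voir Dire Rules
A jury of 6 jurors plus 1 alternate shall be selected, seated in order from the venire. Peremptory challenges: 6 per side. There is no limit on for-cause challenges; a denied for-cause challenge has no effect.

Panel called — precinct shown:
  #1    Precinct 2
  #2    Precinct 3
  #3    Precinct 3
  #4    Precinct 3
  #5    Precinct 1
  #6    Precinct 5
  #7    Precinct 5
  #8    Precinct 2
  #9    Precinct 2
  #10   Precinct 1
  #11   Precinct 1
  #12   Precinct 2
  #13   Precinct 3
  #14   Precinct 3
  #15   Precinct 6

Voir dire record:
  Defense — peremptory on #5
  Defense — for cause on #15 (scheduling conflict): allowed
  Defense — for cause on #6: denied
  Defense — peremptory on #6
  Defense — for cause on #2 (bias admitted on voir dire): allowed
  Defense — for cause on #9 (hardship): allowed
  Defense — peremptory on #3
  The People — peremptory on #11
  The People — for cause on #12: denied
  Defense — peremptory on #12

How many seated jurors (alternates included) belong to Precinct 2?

2

Removed: #2, #3, #5, #6, #9, #11, #12, #15.
Seated (7 incl. alternates): #1, #4, #7, #8, #10, #13, #14.
Of those, in Precinct 2: #1, #8 → 2.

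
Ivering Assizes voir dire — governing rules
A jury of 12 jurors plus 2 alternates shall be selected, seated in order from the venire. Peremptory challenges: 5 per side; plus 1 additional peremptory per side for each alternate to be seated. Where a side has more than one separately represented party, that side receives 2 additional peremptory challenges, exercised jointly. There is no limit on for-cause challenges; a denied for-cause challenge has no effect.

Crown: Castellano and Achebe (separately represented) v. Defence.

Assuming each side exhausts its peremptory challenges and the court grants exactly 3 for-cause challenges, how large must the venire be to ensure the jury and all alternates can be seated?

Seats to fill: 12 + 2 alternates = 14.
Peremptories — Crown: 5 + 1×2 + 2 = 9; Defence: 5 + 1×2 = 7; total 16.
For-cause removals: 3.
Minimum venire: 14 + 16 + 3 = 33.

33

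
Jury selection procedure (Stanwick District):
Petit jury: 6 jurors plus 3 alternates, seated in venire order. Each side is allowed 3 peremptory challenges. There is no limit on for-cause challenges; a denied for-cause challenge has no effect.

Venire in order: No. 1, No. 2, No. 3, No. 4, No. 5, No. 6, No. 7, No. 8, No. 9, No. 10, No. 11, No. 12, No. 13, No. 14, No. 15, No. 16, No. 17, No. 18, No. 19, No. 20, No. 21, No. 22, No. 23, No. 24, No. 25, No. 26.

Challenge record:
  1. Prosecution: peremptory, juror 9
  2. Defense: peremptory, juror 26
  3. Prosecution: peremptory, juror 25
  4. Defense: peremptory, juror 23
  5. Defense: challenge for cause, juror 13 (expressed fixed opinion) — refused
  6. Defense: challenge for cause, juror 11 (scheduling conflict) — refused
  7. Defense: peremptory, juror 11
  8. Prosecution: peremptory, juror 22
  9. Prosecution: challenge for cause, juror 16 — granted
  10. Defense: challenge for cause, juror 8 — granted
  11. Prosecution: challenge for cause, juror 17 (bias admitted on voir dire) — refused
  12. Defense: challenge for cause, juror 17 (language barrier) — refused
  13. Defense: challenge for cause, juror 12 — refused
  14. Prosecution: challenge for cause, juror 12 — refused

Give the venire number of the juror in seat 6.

6

Removed: #8, #9, #11, #16, #22, #23, #25, #26. (#12, #13, #17 stay — for-cause denied.)
Seating in order: seats 1–6 → #1, #2, #3, #4, #5, #6; alternates → #7, #10, #12.
So seat 6 is #6.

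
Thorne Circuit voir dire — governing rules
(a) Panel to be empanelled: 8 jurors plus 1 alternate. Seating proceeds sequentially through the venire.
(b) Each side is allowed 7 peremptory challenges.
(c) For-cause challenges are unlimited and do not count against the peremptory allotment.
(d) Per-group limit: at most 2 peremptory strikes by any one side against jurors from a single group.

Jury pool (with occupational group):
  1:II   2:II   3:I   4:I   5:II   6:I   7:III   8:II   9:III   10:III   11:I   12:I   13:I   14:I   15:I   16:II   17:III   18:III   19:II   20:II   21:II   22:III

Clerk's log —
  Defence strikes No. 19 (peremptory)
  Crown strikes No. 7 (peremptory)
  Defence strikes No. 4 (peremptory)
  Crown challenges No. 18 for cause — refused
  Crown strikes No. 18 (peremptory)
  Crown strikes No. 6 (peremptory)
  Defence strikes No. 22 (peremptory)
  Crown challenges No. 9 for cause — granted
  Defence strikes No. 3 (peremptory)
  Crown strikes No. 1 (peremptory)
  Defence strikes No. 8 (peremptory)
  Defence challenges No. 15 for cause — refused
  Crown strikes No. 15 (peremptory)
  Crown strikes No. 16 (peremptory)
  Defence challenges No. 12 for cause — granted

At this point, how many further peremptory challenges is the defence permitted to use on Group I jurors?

Defence peremptories so far: #19, #4, #22, #3, #8 — 5 of 7 used, 2 left overall.
Against Group I: #4, #3 — 2 used; per-group cap 2 leaves 0.
Binding limit: min(2, 0) = 0.

0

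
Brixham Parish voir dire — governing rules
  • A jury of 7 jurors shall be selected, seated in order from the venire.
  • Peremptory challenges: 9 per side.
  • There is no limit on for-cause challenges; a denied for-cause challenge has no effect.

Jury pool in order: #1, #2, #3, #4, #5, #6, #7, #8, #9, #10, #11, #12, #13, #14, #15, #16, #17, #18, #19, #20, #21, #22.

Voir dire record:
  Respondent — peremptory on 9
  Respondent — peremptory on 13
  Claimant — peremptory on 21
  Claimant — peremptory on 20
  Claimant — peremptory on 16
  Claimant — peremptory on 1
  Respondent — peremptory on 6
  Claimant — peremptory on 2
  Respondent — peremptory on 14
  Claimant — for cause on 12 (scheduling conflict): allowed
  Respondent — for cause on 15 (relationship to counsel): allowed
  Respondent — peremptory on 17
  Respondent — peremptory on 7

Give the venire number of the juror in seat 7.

Removed: #1, #2, #6, #7, #9, #12, #13, #14, #15, #16, #17, #20, #21.
Filling seats in venire order through position 7: #3, #4, #5, #8, #10, #11, #18.
So seat 7 is #18.

18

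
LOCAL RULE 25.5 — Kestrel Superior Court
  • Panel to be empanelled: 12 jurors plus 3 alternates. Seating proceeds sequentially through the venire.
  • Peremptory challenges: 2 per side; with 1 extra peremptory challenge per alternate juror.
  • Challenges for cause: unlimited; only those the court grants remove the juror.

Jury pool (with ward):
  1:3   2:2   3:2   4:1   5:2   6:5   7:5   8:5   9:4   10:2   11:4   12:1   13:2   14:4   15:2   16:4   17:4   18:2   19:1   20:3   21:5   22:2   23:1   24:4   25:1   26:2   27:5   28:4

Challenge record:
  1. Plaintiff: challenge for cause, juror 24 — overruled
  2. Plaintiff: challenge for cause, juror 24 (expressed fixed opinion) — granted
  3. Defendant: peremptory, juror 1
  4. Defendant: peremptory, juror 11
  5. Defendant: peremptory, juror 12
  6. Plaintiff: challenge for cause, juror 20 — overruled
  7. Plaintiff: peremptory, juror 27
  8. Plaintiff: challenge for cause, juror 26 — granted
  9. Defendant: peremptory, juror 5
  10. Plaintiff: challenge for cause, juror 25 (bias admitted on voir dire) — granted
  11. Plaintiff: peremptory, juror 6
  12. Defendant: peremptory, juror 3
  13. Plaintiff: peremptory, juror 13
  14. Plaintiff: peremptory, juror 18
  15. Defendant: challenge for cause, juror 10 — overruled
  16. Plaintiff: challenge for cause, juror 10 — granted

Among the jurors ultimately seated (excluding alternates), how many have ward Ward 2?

2

Removed: #1, #3, #5, #6, #10, #11, #12, #13, #18, #24, #25, #26, #27.
Seated jurors 1–12: #2, #4, #7, #8, #9, #14, #15, #16, #17, #19, #20, #21 (alternates #22, #23, #28 not counted).
Of those, in Ward 2: #2, #15 → 2.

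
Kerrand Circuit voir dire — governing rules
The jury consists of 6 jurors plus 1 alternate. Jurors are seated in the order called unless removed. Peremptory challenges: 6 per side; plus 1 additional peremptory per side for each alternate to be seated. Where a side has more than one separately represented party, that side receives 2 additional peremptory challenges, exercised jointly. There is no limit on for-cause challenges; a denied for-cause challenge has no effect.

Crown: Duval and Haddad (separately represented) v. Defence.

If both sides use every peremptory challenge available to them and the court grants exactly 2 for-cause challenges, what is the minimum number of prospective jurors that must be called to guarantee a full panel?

25

Seats to fill: 6 + 1 alternates = 7.
Peremptories — Crown: 6 + 1×1 + 2 = 9; Defence: 6 + 1×1 = 7; total 16.
For-cause removals: 2.
Minimum venire: 7 + 16 + 2 = 25.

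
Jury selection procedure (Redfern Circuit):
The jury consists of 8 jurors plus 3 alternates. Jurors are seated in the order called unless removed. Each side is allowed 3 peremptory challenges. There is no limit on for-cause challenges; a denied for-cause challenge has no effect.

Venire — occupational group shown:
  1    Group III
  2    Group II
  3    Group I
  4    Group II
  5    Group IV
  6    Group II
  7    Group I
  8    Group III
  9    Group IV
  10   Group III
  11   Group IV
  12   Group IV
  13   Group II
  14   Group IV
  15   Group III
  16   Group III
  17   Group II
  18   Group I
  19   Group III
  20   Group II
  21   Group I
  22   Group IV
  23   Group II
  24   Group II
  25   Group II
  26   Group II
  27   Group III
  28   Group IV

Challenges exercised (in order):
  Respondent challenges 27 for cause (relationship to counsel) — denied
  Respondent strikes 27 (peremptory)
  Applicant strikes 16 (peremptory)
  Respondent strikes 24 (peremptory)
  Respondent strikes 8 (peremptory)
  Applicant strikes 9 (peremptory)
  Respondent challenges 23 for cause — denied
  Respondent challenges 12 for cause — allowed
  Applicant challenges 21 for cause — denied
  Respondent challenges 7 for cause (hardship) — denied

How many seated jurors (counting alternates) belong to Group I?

Removed: #8, #9, #12, #16, #24, #27.
Seated (11 incl. alternates): #1, #2, #3, #4, #5, #6, #7, #10, #11, #13, #14.
Of those, in Group I: #3, #7 → 2.

2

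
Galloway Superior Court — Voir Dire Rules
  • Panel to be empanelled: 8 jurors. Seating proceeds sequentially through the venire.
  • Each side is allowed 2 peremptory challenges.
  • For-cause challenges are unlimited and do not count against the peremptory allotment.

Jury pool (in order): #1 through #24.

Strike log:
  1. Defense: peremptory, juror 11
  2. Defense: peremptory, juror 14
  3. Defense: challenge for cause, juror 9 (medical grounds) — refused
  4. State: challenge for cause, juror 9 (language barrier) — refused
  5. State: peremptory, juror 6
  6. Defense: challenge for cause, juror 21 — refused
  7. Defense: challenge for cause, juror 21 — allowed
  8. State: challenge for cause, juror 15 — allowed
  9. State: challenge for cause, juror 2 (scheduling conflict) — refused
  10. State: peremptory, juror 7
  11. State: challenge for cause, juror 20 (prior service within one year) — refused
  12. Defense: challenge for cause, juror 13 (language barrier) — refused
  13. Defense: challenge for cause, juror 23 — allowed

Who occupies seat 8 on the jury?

10

Removed: #6, #7, #11, #14, #15, #21, #23. (#2, #9, #13, #20 stay — for-cause denied.)
Seating in order: seats 1–8 → #1, #2, #3, #4, #5, #8, #9, #10.
So seat 8 is #10.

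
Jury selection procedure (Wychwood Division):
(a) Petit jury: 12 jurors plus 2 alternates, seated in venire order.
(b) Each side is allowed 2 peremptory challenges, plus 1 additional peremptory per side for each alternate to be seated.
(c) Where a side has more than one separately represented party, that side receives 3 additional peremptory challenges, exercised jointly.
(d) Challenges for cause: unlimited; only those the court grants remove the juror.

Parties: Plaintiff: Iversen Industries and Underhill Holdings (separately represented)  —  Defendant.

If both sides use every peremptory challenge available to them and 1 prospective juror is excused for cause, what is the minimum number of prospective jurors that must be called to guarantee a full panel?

Seats to fill: 12 + 2 alternates = 14.
Peremptories — Plaintiff: 2 + 1×2 + 3 = 7; Defendant: 2 + 1×2 = 4; total 11.
For-cause removals: 1.
Minimum venire: 14 + 11 + 1 = 26.

26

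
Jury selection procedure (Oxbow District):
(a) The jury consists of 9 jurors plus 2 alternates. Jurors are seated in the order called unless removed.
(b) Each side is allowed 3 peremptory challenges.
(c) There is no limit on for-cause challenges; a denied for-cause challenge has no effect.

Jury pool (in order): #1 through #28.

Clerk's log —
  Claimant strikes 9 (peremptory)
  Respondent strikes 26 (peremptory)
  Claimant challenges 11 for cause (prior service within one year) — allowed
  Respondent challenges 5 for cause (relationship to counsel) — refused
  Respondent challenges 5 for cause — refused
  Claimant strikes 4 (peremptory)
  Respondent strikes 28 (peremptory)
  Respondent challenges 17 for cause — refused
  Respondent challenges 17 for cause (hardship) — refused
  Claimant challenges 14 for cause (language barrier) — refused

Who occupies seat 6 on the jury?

7

Removed: #4, #9, #11, #26, #28. (#5, #14, #17 stay — for-cause denied.)
Seating in order: seats 1–9 → #1, #2, #3, #5, #6, #7, #8, #10, #12; alternates → #13, #14.
So seat 6 is #7.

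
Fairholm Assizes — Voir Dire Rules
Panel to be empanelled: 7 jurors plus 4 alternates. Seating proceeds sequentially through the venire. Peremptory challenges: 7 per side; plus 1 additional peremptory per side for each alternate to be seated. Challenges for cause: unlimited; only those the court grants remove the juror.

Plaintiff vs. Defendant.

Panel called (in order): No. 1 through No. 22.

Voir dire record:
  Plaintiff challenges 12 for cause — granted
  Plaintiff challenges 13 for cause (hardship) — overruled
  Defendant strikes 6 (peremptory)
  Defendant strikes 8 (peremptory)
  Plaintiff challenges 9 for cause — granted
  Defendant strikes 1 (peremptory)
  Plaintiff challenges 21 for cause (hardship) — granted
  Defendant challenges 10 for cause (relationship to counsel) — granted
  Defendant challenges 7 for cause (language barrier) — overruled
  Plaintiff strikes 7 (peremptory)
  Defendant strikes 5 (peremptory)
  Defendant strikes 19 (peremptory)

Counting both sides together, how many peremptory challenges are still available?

16

Plaintiff allotment: 7 base + 1 × 4 alternates = 11. Defendant allotment: 7 base + 1 × 4 alternates = 11.
Plaintiff peremptories used: #7 — 1 (for-cause on #12, #13, #9, #21 don't count).
Defendant peremptories used: #6, #8, #1, #5, #19 — 5 (for-cause on #10, #7 don't count).
Remaining: (11 − 1) + (11 − 5) = 16.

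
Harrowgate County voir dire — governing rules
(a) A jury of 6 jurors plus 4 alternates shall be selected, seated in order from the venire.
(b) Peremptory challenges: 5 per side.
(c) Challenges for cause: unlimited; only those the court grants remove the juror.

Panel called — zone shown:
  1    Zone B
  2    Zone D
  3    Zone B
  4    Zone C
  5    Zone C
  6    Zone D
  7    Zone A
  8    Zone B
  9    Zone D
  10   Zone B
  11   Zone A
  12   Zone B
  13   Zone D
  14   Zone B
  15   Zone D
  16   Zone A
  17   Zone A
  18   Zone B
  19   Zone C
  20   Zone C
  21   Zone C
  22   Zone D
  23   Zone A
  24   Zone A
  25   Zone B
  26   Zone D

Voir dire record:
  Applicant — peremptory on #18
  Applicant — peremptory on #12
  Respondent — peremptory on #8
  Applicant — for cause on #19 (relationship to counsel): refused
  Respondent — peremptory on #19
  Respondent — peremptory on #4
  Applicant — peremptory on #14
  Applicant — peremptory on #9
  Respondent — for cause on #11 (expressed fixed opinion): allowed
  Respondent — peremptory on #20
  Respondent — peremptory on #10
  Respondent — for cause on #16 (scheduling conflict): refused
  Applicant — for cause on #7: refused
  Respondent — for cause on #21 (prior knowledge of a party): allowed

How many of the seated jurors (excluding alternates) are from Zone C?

Removed: #4, #8, #9, #10, #11, #12, #14, #18, #19, #20, #21.
Seated jurors 1–6: #1, #2, #3, #5, #6, #7 (alternates #13, #15, #16, #17 not counted).
Of those, in Zone C: #5 → 1.

1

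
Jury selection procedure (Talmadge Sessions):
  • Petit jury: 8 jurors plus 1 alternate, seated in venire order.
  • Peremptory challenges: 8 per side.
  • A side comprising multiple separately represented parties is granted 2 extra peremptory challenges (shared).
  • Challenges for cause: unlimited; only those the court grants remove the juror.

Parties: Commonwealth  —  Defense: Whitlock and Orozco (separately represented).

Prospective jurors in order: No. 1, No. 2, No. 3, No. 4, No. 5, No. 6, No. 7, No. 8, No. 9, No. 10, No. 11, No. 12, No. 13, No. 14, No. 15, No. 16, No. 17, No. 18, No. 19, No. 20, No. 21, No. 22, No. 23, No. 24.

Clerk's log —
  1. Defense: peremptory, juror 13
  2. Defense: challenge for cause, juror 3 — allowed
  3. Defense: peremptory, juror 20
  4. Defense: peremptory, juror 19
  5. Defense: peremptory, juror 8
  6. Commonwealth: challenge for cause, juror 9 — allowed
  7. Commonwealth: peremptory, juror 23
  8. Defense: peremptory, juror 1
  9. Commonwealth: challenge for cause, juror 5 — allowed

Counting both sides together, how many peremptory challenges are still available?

12

Commonwealth allotment: 8. Defense allotment: 8 base + 2 multi-party = 10.
Commonwealth peremptories used: #23 — 1 (for-cause on #9, #5 don't count).
Defense peremptories used: #13, #20, #19, #8, #1 — 5 (the for-cause on #3 doesn't count).
Remaining: (8 − 1) + (10 − 5) = 12.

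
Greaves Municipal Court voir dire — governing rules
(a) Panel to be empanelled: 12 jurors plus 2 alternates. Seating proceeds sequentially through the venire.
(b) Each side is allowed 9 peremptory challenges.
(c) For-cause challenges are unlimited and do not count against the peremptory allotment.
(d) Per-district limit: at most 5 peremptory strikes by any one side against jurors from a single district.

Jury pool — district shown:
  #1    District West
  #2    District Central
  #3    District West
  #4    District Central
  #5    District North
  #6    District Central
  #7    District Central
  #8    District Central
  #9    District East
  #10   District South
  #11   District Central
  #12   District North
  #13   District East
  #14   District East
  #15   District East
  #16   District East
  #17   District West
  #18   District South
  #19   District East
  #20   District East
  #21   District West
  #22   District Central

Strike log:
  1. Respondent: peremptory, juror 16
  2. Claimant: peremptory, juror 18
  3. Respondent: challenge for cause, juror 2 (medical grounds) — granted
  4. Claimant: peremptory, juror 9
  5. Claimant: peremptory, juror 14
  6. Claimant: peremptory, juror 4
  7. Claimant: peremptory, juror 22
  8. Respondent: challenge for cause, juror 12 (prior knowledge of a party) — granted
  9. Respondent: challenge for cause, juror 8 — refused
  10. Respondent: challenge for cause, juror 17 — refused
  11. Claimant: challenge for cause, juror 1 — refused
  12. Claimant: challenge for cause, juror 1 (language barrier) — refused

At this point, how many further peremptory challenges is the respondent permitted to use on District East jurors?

4

Respondent peremptories so far: #16 — 1 of 9 used, 8 left overall.
Against District East: #16 — 1 used; per-district cap 5 leaves 4.
Binding limit: min(8, 4) = 4.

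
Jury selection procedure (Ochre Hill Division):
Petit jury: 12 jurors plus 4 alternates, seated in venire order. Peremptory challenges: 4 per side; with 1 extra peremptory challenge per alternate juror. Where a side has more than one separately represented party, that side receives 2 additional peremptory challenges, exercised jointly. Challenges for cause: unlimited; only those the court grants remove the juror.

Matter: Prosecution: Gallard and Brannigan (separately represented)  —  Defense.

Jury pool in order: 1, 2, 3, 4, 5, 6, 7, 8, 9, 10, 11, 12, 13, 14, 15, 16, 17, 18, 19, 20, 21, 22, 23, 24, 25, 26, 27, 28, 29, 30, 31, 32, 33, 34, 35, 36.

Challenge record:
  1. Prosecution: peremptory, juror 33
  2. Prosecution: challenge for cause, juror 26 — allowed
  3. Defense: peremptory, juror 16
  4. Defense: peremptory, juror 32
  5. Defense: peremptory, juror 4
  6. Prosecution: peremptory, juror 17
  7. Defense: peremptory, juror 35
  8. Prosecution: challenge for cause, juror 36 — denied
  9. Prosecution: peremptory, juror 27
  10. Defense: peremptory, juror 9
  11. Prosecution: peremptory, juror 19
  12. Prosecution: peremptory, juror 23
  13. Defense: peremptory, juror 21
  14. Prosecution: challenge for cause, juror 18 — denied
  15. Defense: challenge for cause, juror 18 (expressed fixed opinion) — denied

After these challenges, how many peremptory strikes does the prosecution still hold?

Prosecution allotment: 4 base + 1 × 4 alternates + 2 multi-party = 10.
Prosecution peremptories used: #33, #17, #27, #19, #23 — 5 (for-cause on #26, #36, #18 don't count).
Remaining: 10 − 5 = 5.

5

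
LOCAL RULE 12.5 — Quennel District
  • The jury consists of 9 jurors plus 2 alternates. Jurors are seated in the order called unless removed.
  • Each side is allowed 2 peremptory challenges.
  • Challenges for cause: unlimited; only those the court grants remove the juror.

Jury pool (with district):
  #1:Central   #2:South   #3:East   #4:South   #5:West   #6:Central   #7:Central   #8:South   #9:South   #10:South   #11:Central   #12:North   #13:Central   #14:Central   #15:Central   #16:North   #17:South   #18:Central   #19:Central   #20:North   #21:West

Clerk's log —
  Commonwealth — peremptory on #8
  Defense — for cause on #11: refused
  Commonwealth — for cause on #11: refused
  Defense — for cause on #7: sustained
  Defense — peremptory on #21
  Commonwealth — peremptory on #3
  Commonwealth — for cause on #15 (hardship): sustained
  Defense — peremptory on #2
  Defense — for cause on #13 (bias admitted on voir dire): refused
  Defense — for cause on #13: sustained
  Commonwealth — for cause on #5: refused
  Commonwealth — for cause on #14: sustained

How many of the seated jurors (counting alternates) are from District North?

Removed: #2, #3, #7, #8, #13, #14, #15, #21.
Seated (11 incl. alternates): #1, #4, #5, #6, #9, #10, #11, #12, #16, #17, #18.
Of those, in District North: #12, #16 → 2.

2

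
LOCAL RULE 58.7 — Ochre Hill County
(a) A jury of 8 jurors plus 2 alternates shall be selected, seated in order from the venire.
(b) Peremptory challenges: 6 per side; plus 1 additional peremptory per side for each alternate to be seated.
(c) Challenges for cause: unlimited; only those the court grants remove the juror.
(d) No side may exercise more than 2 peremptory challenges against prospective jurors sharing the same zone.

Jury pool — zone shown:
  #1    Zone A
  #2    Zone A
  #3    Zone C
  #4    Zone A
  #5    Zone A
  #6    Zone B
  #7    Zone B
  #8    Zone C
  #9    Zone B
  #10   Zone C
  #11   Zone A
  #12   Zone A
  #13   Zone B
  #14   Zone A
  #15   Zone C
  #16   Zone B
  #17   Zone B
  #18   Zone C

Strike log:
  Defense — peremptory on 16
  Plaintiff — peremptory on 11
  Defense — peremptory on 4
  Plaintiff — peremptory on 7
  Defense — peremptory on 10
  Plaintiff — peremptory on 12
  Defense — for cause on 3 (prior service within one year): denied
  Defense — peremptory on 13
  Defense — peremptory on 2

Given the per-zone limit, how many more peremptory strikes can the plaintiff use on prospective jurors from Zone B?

Plaintiff peremptories so far: #11, #7, #12 — 3 of 8 used, 5 left overall.
Against Zone B: #7 — 1 used; per-zone cap 2 leaves 1.
Binding limit: min(5, 1) = 1.

1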